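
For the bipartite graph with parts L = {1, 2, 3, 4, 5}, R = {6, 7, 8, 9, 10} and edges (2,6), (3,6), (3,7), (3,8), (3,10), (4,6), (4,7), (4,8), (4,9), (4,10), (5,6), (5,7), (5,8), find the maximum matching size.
4 (matching: (2,6), (3,10), (4,9), (5,8); upper bound min(|L|,|R|) = min(5,5) = 5)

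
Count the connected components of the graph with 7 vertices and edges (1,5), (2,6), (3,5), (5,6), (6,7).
2 (components: {1, 2, 3, 5, 6, 7}, {4})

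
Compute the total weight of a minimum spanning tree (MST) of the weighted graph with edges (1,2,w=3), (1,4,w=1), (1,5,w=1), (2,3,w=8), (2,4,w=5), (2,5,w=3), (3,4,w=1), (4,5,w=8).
6 (MST edges: (1,2,w=3), (1,4,w=1), (1,5,w=1), (3,4,w=1); sum of weights 3 + 1 + 1 + 1 = 6)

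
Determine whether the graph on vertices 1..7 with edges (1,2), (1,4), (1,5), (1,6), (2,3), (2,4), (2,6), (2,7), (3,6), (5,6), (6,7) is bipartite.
No (odd cycle of length 3: 4 -> 1 -> 2 -> 4)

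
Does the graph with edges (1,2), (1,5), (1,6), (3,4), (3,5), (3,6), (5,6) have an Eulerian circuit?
No (6 vertices have odd degree: {1, 2, 3, 4, 5, 6}; Eulerian circuit requires 0)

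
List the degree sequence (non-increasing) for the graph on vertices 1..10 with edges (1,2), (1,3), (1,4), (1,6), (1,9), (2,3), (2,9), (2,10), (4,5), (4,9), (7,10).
[5, 4, 3, 3, 2, 2, 1, 1, 1, 0] (degrees: deg(1)=5, deg(2)=4, deg(3)=2, deg(4)=3, deg(5)=1, deg(6)=1, deg(7)=1, deg(8)=0, deg(9)=3, deg(10)=2)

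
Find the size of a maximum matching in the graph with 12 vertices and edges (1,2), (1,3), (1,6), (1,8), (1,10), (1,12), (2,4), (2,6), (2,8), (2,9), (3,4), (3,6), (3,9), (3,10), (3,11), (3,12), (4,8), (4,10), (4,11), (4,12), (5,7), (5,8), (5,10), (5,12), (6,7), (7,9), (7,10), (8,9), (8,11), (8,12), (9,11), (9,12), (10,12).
6 (matching: (1,6), (2,8), (3,11), (4,12), (5,10), (7,9); upper bound floor(n/2) = floor(12/2) = 6)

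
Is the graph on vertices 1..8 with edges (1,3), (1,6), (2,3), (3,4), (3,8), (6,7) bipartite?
Yes. Partition: {1, 2, 4, 5, 7, 8}, {3, 6}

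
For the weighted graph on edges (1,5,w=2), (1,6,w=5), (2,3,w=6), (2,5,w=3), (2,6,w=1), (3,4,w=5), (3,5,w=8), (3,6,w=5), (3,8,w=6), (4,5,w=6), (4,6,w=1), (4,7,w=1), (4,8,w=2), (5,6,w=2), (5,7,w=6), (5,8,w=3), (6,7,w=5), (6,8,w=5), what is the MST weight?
14 (MST edges: (1,5,w=2), (2,6,w=1), (3,4,w=5), (4,6,w=1), (4,7,w=1), (4,8,w=2), (5,6,w=2); sum of weights 2 + 1 + 5 + 1 + 1 + 2 + 2 = 14)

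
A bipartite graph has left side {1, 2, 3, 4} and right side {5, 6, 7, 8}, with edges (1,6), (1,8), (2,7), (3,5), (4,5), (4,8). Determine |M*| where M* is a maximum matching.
4 (matching: (1,6), (2,7), (3,5), (4,8); upper bound min(|L|,|R|) = min(4,4) = 4)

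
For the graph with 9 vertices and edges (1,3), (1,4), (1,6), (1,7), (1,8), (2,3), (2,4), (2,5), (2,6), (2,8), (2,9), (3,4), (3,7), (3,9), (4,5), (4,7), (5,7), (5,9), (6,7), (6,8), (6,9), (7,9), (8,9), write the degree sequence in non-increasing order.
[6, 6, 6, 5, 5, 5, 5, 4, 4] (degrees: deg(1)=5, deg(2)=6, deg(3)=5, deg(4)=5, deg(5)=4, deg(6)=5, deg(7)=6, deg(8)=4, deg(9)=6)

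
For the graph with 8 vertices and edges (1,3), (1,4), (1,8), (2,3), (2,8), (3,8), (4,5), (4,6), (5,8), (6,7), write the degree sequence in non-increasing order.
[4, 3, 3, 3, 2, 2, 2, 1] (degrees: deg(1)=3, deg(2)=2, deg(3)=3, deg(4)=3, deg(5)=2, deg(6)=2, deg(7)=1, deg(8)=4)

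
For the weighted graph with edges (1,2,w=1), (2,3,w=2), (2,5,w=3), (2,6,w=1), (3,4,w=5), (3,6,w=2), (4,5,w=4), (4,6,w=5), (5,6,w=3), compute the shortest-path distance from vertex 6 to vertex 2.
1 (path: 6 -> 2; weights 1 = 1)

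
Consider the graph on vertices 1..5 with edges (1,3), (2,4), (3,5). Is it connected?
No, it has 2 components: {1, 3, 5}, {2, 4}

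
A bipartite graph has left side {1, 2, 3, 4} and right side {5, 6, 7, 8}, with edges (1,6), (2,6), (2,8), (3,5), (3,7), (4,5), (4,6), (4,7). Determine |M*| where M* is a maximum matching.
4 (matching: (1,6), (2,8), (3,7), (4,5); upper bound min(|L|,|R|) = min(4,4) = 4)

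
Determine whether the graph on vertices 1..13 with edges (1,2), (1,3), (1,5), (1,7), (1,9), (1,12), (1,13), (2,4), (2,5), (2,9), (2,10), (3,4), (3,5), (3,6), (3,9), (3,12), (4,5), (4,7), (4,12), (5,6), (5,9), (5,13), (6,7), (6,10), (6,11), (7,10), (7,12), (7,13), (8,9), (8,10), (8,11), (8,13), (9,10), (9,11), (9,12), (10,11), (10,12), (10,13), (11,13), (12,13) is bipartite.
No (odd cycle of length 3: 7 -> 1 -> 12 -> 7)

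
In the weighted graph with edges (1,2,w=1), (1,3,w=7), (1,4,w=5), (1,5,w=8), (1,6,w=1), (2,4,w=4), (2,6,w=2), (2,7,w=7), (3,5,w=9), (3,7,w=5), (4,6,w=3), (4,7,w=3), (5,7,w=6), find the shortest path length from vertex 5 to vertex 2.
9 (path: 5 -> 1 -> 2; weights 8 + 1 = 9)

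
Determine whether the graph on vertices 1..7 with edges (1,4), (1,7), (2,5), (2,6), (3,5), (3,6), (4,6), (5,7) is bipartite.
Yes. Partition: {1, 5, 6}, {2, 3, 4, 7}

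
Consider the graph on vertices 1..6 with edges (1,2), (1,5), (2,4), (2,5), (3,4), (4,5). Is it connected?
No, it has 2 components: {1, 2, 3, 4, 5}, {6}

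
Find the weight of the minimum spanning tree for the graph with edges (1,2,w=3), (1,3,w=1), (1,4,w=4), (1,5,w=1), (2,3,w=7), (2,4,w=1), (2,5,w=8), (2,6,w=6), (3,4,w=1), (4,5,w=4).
10 (MST edges: (1,3,w=1), (1,5,w=1), (2,4,w=1), (2,6,w=6), (3,4,w=1); sum of weights 1 + 1 + 1 + 6 + 1 = 10)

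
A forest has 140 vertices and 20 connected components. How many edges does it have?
120 (Each of the 20 component trees on V_i vertices has V_i - 1 edges; summing gives V - C = 140 - 20 = 120)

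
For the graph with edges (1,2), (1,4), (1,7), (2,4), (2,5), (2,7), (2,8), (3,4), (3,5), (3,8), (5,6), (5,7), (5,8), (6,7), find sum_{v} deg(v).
28 (handshake: sum of degrees = 2|E| = 2 x 14 = 28)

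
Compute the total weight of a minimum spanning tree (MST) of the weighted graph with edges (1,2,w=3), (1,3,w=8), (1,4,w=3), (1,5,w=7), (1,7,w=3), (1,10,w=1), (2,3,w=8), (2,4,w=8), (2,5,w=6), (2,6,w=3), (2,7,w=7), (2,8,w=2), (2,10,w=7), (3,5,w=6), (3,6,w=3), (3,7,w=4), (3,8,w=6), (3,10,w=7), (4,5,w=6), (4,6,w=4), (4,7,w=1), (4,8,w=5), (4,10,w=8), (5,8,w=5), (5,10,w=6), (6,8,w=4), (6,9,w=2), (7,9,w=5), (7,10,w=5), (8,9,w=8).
23 (MST edges: (1,2,w=3), (1,4,w=3), (1,10,w=1), (2,6,w=3), (2,8,w=2), (3,6,w=3), (4,7,w=1), (5,8,w=5), (6,9,w=2); sum of weights 3 + 3 + 1 + 3 + 2 + 3 + 1 + 5 + 2 = 23)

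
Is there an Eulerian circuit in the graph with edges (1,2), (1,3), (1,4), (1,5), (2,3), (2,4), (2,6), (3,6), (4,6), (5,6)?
No (2 vertices have odd degree: {3, 4}; Eulerian circuit requires 0)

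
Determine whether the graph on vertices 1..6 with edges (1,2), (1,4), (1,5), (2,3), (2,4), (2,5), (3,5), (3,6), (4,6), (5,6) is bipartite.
No (odd cycle of length 3: 5 -> 1 -> 2 -> 5)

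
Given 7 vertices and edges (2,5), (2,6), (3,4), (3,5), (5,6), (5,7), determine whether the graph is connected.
No, it has 2 components: {1}, {2, 3, 4, 5, 6, 7}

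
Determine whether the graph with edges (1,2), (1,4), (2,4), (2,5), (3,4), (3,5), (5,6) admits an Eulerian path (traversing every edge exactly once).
No (4 vertices have odd degree: {2, 4, 5, 6}; Eulerian path requires 0 or 2)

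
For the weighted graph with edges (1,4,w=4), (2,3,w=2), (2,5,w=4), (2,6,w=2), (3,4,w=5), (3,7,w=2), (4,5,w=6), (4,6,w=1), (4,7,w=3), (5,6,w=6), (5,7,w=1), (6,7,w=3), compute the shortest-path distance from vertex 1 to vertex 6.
5 (path: 1 -> 4 -> 6; weights 4 + 1 = 5)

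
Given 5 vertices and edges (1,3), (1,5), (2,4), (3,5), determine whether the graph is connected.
No, it has 2 components: {1, 3, 5}, {2, 4}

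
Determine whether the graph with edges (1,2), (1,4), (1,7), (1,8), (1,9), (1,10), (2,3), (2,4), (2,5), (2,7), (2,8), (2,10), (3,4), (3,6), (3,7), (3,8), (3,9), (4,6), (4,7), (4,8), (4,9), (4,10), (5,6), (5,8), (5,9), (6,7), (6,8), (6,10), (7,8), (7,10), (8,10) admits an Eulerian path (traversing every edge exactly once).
Yes (the graph is connected and exactly 2 vertices have odd degree: {2, 7}; any Eulerian path must start and end at those)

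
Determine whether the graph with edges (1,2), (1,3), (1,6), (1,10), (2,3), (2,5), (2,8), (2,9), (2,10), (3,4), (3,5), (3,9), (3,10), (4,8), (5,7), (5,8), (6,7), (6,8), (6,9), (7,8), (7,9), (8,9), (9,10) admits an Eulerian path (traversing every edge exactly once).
Yes — and in fact it has an Eulerian circuit (the graph is connected and all 10 vertices have even degree)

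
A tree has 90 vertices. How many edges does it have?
89 (A tree on V vertices has V - 1 edges, so 90 - 1 = 89)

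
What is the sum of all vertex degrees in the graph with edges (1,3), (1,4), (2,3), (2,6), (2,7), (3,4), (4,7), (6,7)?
16 (handshake: sum of degrees = 2|E| = 2 x 8 = 16)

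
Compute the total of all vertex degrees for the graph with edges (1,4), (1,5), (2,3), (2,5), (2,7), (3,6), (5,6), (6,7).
16 (handshake: sum of degrees = 2|E| = 2 x 8 = 16)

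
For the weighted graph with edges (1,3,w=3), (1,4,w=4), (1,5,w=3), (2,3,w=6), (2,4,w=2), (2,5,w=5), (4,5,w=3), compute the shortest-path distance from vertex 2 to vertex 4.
2 (path: 2 -> 4; weights 2 = 2)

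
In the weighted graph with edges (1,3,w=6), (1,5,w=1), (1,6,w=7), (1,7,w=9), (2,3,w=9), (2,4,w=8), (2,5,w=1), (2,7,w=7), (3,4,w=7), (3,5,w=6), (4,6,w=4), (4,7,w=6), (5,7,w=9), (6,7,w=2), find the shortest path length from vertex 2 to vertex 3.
7 (path: 2 -> 5 -> 3; weights 1 + 6 = 7)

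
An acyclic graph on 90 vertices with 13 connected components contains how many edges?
77 (Each of the 13 component trees on V_i vertices has V_i - 1 edges; summing gives V - C = 90 - 13 = 77)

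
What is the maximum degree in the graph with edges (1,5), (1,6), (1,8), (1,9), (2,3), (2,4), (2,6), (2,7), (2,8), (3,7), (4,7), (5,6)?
5 (attained at vertex 2)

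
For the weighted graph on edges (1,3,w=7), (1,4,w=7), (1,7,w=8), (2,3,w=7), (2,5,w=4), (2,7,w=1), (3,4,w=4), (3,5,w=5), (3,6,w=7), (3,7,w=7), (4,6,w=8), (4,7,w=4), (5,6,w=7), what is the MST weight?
27 (MST edges: (1,4,w=7), (2,5,w=4), (2,7,w=1), (3,4,w=4), (3,6,w=7), (4,7,w=4); sum of weights 7 + 4 + 1 + 4 + 7 + 4 = 27)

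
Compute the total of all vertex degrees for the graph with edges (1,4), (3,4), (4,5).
6 (handshake: sum of degrees = 2|E| = 2 x 3 = 6)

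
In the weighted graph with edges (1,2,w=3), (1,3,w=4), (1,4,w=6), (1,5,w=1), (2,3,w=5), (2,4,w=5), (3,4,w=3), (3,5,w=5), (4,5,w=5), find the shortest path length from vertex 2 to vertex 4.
5 (path: 2 -> 4; weights 5 = 5)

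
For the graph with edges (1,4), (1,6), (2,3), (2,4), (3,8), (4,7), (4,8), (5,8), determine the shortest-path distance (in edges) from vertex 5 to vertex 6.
4 (path: 5 -> 8 -> 4 -> 1 -> 6, 4 edges)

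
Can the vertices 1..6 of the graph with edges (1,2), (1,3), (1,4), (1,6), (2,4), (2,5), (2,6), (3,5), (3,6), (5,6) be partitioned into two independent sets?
No (odd cycle of length 3: 2 -> 1 -> 6 -> 2)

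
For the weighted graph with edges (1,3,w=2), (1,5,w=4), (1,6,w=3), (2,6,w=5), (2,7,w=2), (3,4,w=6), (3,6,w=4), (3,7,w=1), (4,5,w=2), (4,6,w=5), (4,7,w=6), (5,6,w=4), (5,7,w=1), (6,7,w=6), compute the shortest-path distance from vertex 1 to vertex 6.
3 (path: 1 -> 6; weights 3 = 3)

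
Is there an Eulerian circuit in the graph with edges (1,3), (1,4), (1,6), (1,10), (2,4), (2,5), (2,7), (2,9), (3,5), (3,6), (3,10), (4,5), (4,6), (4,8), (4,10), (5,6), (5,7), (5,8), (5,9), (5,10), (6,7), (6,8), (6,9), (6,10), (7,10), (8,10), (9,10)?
Yes (the graph is connected and all 10 vertices have even degree)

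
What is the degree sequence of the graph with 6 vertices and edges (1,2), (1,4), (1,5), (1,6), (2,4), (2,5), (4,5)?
[4, 3, 3, 3, 1, 0] (degrees: deg(1)=4, deg(2)=3, deg(3)=0, deg(4)=3, deg(5)=3, deg(6)=1)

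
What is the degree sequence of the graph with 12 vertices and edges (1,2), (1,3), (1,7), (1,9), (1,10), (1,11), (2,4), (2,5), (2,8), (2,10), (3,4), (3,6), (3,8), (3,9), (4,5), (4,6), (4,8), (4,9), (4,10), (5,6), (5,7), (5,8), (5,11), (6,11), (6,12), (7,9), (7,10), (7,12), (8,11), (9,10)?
[7, 6, 6, 5, 5, 5, 5, 5, 5, 5, 4, 2] (degrees: deg(1)=6, deg(2)=5, deg(3)=5, deg(4)=7, deg(5)=6, deg(6)=5, deg(7)=5, deg(8)=5, deg(9)=5, deg(10)=5, deg(11)=4, deg(12)=2)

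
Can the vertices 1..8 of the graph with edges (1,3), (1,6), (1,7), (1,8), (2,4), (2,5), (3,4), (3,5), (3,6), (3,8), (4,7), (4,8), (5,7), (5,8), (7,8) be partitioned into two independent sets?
No (odd cycle of length 3: 3 -> 1 -> 6 -> 3)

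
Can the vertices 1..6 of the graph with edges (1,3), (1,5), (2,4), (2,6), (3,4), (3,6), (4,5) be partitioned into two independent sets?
Yes. Partition: {1, 4, 6}, {2, 3, 5}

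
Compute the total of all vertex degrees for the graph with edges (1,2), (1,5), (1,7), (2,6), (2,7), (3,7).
12 (handshake: sum of degrees = 2|E| = 2 x 6 = 12)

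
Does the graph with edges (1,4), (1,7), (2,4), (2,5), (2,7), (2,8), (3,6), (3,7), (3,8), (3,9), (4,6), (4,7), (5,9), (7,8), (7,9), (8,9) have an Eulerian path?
Yes — and in fact it has an Eulerian circuit (the graph is connected and all 9 vertices have even degree)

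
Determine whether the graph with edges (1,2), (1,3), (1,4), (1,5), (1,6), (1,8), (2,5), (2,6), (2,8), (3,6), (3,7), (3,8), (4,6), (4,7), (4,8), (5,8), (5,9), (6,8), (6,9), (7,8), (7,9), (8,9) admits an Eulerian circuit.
Yes (the graph is connected and all 9 vertices have even degree)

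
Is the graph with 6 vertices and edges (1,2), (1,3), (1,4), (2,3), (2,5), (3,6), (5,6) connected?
Yes (BFS from 1 visits [1, 2, 3, 4, 5, 6] — all 6 vertices reached)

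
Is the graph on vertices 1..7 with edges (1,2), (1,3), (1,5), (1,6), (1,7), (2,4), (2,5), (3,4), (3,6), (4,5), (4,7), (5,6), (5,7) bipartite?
No (odd cycle of length 3: 5 -> 1 -> 7 -> 5)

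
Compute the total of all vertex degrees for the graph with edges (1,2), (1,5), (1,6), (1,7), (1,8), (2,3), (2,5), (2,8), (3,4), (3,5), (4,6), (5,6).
24 (handshake: sum of degrees = 2|E| = 2 x 12 = 24)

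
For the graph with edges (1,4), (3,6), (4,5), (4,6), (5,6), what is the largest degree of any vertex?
3 (attained at vertices 4, 6)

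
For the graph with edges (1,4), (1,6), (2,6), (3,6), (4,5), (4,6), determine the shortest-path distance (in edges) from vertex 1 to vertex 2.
2 (path: 1 -> 6 -> 2, 2 edges)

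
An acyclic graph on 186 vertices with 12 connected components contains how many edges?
174 (Each of the 12 component trees on V_i vertices has V_i - 1 edges; summing gives V - C = 186 - 12 = 174)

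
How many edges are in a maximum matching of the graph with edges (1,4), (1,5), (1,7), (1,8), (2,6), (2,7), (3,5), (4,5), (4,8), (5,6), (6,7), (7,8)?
4 (matching: (1,7), (2,6), (3,5), (4,8); upper bound floor(n/2) = floor(8/2) = 4)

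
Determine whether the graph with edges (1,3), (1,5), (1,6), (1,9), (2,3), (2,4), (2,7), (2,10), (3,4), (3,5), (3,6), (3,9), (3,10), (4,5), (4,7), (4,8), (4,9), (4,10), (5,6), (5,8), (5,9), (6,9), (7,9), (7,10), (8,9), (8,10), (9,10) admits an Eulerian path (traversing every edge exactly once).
Yes (the graph is connected and exactly 2 vertices have odd degree: {3, 4}; any Eulerian path must start and end at those)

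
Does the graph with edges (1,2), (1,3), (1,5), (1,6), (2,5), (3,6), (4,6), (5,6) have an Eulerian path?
Yes (the graph is connected and exactly 2 vertices have odd degree: {4, 5}; any Eulerian path must start and end at those)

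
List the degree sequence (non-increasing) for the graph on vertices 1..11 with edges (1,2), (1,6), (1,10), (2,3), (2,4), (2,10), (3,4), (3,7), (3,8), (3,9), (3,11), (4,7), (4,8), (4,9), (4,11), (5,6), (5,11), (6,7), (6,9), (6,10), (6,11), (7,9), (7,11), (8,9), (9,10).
[6, 6, 6, 6, 5, 5, 4, 4, 3, 3, 2] (degrees: deg(1)=3, deg(2)=4, deg(3)=6, deg(4)=6, deg(5)=2, deg(6)=6, deg(7)=5, deg(8)=3, deg(9)=6, deg(10)=4, deg(11)=5)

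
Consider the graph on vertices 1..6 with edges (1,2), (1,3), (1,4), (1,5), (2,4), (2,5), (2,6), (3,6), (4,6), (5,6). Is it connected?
Yes (BFS from 1 visits [1, 2, 3, 4, 5, 6] — all 6 vertices reached)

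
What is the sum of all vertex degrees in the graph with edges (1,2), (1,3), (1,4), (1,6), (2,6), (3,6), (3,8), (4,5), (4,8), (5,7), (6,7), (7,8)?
24 (handshake: sum of degrees = 2|E| = 2 x 12 = 24)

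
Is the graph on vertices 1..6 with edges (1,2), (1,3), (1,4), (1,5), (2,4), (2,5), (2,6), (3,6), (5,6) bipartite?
No (odd cycle of length 3: 5 -> 1 -> 2 -> 5)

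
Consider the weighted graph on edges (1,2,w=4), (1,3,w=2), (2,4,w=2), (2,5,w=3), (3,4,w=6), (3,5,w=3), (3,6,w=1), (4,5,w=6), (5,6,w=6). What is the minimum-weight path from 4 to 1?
6 (path: 4 -> 2 -> 1; weights 2 + 4 = 6)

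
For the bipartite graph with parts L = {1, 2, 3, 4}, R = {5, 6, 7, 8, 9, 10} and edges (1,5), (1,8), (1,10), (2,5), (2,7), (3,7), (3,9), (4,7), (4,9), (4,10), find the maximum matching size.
4 (matching: (1,8), (2,7), (3,9), (4,10); upper bound min(|L|,|R|) = min(4,6) = 4)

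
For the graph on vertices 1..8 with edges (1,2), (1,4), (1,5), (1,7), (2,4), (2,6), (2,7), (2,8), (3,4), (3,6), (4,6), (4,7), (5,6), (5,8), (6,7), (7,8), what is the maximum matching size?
4 (matching: (1,5), (2,8), (3,4), (6,7); upper bound floor(n/2) = floor(8/2) = 4)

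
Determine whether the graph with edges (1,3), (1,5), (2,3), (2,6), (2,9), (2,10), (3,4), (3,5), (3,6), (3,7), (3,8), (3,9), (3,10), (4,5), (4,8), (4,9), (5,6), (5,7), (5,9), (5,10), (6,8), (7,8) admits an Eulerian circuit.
No (4 vertices have odd degree: {3, 5, 7, 10}; Eulerian circuit requires 0)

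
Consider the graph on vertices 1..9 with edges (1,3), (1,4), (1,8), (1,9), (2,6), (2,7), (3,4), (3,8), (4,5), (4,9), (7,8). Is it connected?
Yes (BFS from 1 visits [1, 3, 4, 8, 9, 5, 7, 2, 6] — all 9 vertices reached)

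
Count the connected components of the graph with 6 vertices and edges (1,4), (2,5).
4 (components: {1, 4}, {2, 5}, {3}, {6})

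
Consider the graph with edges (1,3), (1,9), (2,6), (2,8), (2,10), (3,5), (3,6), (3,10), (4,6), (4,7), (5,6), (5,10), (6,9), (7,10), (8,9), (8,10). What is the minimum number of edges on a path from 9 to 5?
2 (path: 9 -> 6 -> 5, 2 edges)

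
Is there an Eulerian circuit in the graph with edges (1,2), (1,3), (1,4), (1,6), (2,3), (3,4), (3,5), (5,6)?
Yes (the graph is connected and all 6 vertices have even degree)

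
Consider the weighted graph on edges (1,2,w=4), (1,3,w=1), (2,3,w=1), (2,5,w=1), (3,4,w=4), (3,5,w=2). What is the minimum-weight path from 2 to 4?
5 (path: 2 -> 3 -> 4; weights 1 + 4 = 5)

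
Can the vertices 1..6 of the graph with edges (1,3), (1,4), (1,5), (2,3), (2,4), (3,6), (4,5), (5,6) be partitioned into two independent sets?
No (odd cycle of length 3: 4 -> 1 -> 5 -> 4)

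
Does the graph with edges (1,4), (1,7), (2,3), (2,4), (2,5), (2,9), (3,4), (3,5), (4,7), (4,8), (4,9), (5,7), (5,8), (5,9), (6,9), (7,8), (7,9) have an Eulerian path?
No (6 vertices have odd degree: {3, 5, 6, 7, 8, 9}; Eulerian path requires 0 or 2)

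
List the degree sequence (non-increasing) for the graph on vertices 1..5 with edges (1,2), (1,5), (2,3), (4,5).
[2, 2, 2, 1, 1] (degrees: deg(1)=2, deg(2)=2, deg(3)=1, deg(4)=1, deg(5)=2)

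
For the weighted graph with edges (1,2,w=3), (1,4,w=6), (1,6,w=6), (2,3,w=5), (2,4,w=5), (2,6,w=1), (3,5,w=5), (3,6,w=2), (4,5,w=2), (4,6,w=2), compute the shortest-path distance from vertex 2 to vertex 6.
1 (path: 2 -> 6; weights 1 = 1)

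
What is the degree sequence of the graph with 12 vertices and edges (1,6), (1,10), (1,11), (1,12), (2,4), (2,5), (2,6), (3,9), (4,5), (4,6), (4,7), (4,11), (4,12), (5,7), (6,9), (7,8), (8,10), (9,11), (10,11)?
[6, 4, 4, 4, 3, 3, 3, 3, 3, 2, 2, 1] (degrees: deg(1)=4, deg(2)=3, deg(3)=1, deg(4)=6, deg(5)=3, deg(6)=4, deg(7)=3, deg(8)=2, deg(9)=3, deg(10)=3, deg(11)=4, deg(12)=2)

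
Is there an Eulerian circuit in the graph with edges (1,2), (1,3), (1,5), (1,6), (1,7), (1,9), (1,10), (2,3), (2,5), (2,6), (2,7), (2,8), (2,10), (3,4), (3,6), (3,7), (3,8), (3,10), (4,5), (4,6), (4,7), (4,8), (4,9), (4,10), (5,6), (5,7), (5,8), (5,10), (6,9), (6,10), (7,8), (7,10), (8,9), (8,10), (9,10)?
No (10 vertices have odd degree: {1, 2, 3, 4, 5, 6, 7, 8, 9, 10}; Eulerian circuit requires 0)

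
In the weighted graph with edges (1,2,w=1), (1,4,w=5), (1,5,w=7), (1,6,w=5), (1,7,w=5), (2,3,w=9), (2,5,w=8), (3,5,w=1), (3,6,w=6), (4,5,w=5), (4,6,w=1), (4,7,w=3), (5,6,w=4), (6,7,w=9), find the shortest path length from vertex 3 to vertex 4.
6 (path: 3 -> 5 -> 4; weights 1 + 5 = 6)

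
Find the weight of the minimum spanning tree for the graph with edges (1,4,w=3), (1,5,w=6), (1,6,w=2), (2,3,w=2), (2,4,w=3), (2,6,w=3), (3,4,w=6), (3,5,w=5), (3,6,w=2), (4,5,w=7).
14 (MST edges: (1,4,w=3), (1,6,w=2), (2,3,w=2), (3,5,w=5), (3,6,w=2); sum of weights 3 + 2 + 2 + 5 + 2 = 14)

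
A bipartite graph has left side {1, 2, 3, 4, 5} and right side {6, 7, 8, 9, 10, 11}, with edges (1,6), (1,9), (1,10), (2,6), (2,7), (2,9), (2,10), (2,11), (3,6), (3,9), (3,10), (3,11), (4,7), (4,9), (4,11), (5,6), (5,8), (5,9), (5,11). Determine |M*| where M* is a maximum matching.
5 (matching: (1,10), (2,11), (3,9), (4,7), (5,8); upper bound min(|L|,|R|) = min(5,6) = 5)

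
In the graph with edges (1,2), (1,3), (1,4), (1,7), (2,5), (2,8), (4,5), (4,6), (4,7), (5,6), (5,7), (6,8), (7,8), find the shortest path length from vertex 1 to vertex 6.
2 (path: 1 -> 4 -> 6, 2 edges)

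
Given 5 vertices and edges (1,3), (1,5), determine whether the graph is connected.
No, it has 3 components: {1, 3, 5}, {2}, {4}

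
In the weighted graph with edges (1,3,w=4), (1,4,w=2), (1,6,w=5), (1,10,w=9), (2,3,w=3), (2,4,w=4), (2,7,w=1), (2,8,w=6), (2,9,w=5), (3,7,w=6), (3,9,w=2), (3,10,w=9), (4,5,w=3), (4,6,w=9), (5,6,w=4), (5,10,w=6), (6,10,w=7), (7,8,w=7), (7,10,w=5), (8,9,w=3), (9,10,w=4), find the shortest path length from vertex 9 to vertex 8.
3 (path: 9 -> 8; weights 3 = 3)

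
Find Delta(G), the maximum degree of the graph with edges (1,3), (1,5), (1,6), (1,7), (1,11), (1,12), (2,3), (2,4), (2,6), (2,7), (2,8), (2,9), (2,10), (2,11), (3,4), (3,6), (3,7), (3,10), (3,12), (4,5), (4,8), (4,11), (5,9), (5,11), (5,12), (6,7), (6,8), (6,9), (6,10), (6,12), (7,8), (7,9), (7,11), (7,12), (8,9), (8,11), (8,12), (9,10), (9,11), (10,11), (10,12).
8 (attained at vertices 2, 6, 7, 11)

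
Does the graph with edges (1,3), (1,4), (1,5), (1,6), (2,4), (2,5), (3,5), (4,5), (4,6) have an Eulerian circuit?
Yes (the graph is connected and all 6 vertices have even degree)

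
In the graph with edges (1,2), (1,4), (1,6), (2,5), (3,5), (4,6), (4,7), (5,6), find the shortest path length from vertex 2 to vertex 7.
3 (path: 2 -> 1 -> 4 -> 7, 3 edges)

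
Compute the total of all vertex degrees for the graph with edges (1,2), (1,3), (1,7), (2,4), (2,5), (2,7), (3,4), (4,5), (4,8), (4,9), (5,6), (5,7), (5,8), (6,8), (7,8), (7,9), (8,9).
34 (handshake: sum of degrees = 2|E| = 2 x 17 = 34)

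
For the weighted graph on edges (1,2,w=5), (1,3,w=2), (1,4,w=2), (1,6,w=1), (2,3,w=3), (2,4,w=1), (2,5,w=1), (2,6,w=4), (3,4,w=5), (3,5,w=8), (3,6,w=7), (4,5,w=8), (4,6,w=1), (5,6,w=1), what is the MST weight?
6 (MST edges: (1,3,w=2), (1,6,w=1), (2,4,w=1), (2,5,w=1), (4,6,w=1); sum of weights 2 + 1 + 1 + 1 + 1 = 6)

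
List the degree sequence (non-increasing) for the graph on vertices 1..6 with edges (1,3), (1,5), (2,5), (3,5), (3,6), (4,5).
[4, 3, 2, 1, 1, 1] (degrees: deg(1)=2, deg(2)=1, deg(3)=3, deg(4)=1, deg(5)=4, deg(6)=1)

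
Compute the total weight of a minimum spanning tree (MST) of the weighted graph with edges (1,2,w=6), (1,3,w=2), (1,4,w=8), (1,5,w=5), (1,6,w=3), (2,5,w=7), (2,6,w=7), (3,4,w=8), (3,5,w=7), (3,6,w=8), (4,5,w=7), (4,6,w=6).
22 (MST edges: (1,2,w=6), (1,3,w=2), (1,5,w=5), (1,6,w=3), (4,6,w=6); sum of weights 6 + 2 + 5 + 3 + 6 = 22)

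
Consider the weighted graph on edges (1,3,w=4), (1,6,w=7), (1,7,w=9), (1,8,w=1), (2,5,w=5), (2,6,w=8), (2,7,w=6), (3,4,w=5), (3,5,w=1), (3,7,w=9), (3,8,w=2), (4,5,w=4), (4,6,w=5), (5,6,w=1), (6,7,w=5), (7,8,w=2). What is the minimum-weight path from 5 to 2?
5 (path: 5 -> 2; weights 5 = 5)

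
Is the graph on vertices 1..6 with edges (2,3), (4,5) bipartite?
Yes. Partition: {1, 2, 4, 6}, {3, 5}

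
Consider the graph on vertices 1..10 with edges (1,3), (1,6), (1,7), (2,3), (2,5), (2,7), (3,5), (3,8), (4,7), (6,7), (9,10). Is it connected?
No, it has 2 components: {1, 2, 3, 4, 5, 6, 7, 8}, {9, 10}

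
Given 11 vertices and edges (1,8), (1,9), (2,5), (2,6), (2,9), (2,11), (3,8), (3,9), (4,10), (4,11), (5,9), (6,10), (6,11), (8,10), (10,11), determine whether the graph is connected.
No, it has 2 components: {1, 2, 3, 4, 5, 6, 8, 9, 10, 11}, {7}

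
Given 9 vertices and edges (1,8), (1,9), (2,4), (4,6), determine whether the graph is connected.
No, it has 5 components: {1, 8, 9}, {2, 4, 6}, {3}, {5}, {7}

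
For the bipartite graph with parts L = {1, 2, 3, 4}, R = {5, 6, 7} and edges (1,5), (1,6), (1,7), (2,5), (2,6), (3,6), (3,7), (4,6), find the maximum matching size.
3 (matching: (1,7), (2,5), (3,6); upper bound min(|L|,|R|) = min(4,3) = 3)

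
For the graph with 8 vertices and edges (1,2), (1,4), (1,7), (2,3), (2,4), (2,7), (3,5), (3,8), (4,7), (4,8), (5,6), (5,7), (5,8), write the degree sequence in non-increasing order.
[4, 4, 4, 4, 3, 3, 3, 1] (degrees: deg(1)=3, deg(2)=4, deg(3)=3, deg(4)=4, deg(5)=4, deg(6)=1, deg(7)=4, deg(8)=3)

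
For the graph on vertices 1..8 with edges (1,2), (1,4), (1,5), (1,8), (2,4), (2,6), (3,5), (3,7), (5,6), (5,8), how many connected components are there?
1 (components: {1, 2, 3, 4, 5, 6, 7, 8})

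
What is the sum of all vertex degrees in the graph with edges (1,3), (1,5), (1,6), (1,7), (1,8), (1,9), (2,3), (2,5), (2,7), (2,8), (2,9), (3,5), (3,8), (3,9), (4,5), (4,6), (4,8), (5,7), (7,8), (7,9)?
40 (handshake: sum of degrees = 2|E| = 2 x 20 = 40)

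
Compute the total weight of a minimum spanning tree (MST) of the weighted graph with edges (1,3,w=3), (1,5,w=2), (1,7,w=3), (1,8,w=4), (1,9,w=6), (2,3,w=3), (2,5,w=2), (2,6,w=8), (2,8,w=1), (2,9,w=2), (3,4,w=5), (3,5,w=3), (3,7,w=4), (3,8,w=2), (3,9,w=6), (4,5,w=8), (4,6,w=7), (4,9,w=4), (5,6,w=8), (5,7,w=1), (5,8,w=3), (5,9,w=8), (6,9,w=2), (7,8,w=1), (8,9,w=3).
15 (MST edges: (1,5,w=2), (2,8,w=1), (2,9,w=2), (3,8,w=2), (4,9,w=4), (5,7,w=1), (6,9,w=2), (7,8,w=1); sum of weights 2 + 1 + 2 + 2 + 4 + 1 + 2 + 1 = 15)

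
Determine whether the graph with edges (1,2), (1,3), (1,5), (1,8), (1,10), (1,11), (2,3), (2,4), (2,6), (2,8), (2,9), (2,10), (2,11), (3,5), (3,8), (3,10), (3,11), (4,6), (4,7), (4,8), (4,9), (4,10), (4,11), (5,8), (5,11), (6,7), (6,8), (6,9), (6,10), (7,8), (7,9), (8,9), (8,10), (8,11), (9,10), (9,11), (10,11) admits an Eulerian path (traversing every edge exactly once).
Yes (the graph is connected and exactly 2 vertices have odd degree: {4, 9}; any Eulerian path must start and end at those)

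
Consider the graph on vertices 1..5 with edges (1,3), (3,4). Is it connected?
No, it has 3 components: {1, 3, 4}, {2}, {5}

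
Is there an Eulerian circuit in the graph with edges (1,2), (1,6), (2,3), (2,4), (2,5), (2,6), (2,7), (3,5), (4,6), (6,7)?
Yes (the graph is connected and all 7 vertices have even degree)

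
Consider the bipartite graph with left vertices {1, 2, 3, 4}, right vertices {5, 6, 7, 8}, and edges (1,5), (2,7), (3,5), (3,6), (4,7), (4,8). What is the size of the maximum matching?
4 (matching: (1,5), (2,7), (3,6), (4,8); upper bound min(|L|,|R|) = min(4,4) = 4)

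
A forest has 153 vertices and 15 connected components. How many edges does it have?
138 (Each of the 15 component trees on V_i vertices has V_i - 1 edges; summing gives V - C = 153 - 15 = 138)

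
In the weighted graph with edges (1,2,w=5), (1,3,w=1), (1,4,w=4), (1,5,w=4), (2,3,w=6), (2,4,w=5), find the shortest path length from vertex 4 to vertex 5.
8 (path: 4 -> 1 -> 5; weights 4 + 4 = 8)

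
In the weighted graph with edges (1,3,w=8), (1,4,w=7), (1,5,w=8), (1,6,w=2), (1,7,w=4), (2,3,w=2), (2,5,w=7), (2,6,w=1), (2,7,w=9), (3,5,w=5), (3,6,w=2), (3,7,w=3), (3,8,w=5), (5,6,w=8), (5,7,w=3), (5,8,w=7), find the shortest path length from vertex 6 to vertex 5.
7 (path: 6 -> 3 -> 5; weights 2 + 5 = 7)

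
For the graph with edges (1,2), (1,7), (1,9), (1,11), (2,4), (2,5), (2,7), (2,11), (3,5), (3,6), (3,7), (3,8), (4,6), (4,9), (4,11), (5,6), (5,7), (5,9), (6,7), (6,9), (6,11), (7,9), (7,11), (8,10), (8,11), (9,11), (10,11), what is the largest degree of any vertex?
8 (attained at vertex 11)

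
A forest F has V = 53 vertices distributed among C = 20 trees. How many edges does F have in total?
33 (Each of the 20 component trees on V_i vertices has V_i - 1 edges; summing gives V - C = 53 - 20 = 33)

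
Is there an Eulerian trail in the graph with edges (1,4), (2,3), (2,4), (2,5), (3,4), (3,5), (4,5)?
No (4 vertices have odd degree: {1, 2, 3, 5}; Eulerian path requires 0 or 2)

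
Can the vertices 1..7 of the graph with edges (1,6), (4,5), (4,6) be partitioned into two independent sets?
Yes. Partition: {1, 2, 3, 4, 7}, {5, 6}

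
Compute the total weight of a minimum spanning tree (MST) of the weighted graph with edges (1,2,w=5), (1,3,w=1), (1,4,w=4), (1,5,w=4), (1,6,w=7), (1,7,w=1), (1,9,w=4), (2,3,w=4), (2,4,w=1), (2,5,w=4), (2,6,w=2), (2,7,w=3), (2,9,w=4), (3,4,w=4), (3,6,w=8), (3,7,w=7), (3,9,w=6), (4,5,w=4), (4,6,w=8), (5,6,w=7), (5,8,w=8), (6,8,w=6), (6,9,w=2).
20 (MST edges: (1,3,w=1), (1,5,w=4), (1,7,w=1), (2,4,w=1), (2,6,w=2), (2,7,w=3), (6,8,w=6), (6,9,w=2); sum of weights 1 + 4 + 1 + 1 + 2 + 3 + 6 + 2 = 20)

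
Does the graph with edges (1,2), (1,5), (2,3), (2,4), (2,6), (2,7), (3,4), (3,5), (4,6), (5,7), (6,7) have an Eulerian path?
No (6 vertices have odd degree: {2, 3, 4, 5, 6, 7}; Eulerian path requires 0 or 2)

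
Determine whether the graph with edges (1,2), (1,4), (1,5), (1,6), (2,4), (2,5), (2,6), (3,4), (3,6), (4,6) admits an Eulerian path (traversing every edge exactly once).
Yes — and in fact it has an Eulerian circuit (the graph is connected and all 6 vertices have even degree)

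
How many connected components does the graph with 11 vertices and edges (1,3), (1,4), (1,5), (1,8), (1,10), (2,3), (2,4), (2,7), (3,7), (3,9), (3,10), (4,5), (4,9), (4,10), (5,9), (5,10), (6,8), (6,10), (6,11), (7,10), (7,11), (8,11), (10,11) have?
1 (components: {1, 2, 3, 4, 5, 6, 7, 8, 9, 10, 11})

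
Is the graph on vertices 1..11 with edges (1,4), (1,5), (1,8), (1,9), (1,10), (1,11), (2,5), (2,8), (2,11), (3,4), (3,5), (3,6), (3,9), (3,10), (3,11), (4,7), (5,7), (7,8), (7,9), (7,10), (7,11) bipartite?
Yes. Partition: {1, 2, 3, 7}, {4, 5, 6, 8, 9, 10, 11}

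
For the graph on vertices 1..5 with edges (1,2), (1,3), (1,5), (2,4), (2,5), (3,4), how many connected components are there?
1 (components: {1, 2, 3, 4, 5})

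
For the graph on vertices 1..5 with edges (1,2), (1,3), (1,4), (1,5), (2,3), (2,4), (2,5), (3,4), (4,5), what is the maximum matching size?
2 (matching: (1,5), (3,4); upper bound floor(n/2) = floor(5/2) = 2)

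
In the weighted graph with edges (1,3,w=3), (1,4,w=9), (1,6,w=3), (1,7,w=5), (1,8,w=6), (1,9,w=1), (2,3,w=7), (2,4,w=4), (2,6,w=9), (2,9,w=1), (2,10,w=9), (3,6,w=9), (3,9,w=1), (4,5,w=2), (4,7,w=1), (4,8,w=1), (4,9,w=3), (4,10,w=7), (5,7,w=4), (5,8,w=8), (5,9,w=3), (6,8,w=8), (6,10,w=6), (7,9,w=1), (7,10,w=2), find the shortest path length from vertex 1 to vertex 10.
4 (path: 1 -> 9 -> 7 -> 10; weights 1 + 1 + 2 = 4)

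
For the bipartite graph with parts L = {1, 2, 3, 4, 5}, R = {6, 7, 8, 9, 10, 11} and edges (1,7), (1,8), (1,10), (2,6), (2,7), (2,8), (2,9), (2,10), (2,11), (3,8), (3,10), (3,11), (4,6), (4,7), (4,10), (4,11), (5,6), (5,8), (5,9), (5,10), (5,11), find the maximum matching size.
5 (matching: (1,10), (2,11), (3,8), (4,7), (5,9); upper bound min(|L|,|R|) = min(5,6) = 5)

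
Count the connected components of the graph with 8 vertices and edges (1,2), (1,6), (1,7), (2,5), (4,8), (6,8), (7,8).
2 (components: {1, 2, 4, 5, 6, 7, 8}, {3})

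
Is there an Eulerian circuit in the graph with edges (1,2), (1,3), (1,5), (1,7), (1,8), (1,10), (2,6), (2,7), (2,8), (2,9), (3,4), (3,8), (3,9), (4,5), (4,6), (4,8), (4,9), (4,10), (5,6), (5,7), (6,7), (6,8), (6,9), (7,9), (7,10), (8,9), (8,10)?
No (2 vertices have odd degree: {2, 8}; Eulerian circuit requires 0)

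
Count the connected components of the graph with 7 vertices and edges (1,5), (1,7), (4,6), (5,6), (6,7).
3 (components: {1, 4, 5, 6, 7}, {2}, {3})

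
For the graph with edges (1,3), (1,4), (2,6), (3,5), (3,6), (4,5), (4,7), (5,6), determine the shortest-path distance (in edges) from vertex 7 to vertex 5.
2 (path: 7 -> 4 -> 5, 2 edges)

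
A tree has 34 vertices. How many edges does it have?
33 (A tree on V vertices has V - 1 edges, so 34 - 1 = 33)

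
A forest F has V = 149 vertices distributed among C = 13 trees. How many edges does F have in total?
136 (Each of the 13 component trees on V_i vertices has V_i - 1 edges; summing gives V - C = 149 - 13 = 136)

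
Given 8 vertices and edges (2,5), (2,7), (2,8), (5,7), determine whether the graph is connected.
No, it has 5 components: {1}, {2, 5, 7, 8}, {3}, {4}, {6}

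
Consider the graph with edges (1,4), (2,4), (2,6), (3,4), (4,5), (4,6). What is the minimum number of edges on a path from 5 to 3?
2 (path: 5 -> 4 -> 3, 2 edges)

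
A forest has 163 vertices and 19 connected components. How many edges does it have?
144 (Each of the 19 component trees on V_i vertices has V_i - 1 edges; summing gives V - C = 163 - 19 = 144)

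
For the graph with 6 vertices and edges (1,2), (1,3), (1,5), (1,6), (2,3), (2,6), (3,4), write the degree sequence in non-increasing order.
[4, 3, 3, 2, 1, 1] (degrees: deg(1)=4, deg(2)=3, deg(3)=3, deg(4)=1, deg(5)=1, deg(6)=2)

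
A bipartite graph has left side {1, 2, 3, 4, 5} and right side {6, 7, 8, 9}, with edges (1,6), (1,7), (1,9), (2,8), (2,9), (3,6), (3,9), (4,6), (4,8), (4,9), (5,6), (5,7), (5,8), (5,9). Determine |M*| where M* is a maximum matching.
4 (matching: (1,9), (2,8), (3,6), (5,7); upper bound min(|L|,|R|) = min(5,4) = 4)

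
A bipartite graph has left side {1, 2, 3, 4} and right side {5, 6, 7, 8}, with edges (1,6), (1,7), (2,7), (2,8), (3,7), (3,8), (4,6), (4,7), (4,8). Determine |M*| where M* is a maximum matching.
3 (matching: (1,7), (2,8), (4,6); upper bound min(|L|,|R|) = min(4,4) = 4)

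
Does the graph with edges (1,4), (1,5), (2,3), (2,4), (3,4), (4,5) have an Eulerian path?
Yes — and in fact it has an Eulerian circuit (the graph is connected and all 5 vertices have even degree)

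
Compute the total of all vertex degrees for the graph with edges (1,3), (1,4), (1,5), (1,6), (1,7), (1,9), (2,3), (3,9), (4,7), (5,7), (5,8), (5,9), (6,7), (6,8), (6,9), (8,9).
32 (handshake: sum of degrees = 2|E| = 2 x 16 = 32)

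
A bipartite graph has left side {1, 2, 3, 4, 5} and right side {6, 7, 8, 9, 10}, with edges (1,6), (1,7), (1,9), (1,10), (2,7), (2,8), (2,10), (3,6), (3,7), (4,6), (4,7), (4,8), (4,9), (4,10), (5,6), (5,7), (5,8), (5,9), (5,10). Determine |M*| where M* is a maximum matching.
5 (matching: (1,10), (2,8), (3,7), (4,9), (5,6); upper bound min(|L|,|R|) = min(5,5) = 5)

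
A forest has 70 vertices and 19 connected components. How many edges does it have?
51 (Each of the 19 component trees on V_i vertices has V_i - 1 edges; summing gives V - C = 70 - 19 = 51)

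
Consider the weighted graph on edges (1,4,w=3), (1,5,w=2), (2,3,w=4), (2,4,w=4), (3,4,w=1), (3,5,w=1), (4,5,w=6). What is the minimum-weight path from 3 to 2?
4 (path: 3 -> 2; weights 4 = 4)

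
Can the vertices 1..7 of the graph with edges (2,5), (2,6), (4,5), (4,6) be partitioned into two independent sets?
Yes. Partition: {1, 2, 3, 4, 7}, {5, 6}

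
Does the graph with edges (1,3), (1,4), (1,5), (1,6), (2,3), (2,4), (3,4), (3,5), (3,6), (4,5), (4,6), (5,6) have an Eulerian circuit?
No (2 vertices have odd degree: {3, 4}; Eulerian circuit requires 0)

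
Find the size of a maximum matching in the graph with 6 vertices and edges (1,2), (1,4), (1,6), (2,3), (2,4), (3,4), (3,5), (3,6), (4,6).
3 (matching: (1,6), (2,4), (3,5); upper bound floor(n/2) = floor(6/2) = 3)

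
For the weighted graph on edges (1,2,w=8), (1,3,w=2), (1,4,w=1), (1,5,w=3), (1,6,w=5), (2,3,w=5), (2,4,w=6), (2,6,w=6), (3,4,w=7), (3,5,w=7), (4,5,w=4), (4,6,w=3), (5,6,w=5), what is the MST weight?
14 (MST edges: (1,3,w=2), (1,4,w=1), (1,5,w=3), (2,3,w=5), (4,6,w=3); sum of weights 2 + 1 + 3 + 5 + 3 = 14)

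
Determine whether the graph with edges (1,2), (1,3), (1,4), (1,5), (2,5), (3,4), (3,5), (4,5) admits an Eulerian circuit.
No (2 vertices have odd degree: {3, 4}; Eulerian circuit requires 0)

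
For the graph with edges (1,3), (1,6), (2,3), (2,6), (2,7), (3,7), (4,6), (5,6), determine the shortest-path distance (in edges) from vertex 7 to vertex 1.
2 (path: 7 -> 3 -> 1, 2 edges)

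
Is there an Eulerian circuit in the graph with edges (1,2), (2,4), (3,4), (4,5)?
No (4 vertices have odd degree: {1, 3, 4, 5}; Eulerian circuit requires 0)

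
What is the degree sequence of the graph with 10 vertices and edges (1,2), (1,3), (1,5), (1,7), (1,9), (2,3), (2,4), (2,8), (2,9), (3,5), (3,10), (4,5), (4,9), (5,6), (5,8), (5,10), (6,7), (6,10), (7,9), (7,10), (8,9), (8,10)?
[6, 5, 5, 5, 5, 4, 4, 4, 3, 3] (degrees: deg(1)=5, deg(2)=5, deg(3)=4, deg(4)=3, deg(5)=6, deg(6)=3, deg(7)=4, deg(8)=4, deg(9)=5, deg(10)=5)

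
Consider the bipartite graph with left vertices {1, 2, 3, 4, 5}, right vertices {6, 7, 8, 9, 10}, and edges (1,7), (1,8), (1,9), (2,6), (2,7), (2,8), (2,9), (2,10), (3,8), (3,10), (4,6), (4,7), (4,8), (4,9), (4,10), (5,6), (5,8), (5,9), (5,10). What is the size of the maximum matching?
5 (matching: (1,9), (2,10), (3,8), (4,7), (5,6); upper bound min(|L|,|R|) = min(5,5) = 5)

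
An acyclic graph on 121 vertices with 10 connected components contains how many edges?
111 (Each of the 10 component trees on V_i vertices has V_i - 1 edges; summing gives V - C = 121 - 10 = 111)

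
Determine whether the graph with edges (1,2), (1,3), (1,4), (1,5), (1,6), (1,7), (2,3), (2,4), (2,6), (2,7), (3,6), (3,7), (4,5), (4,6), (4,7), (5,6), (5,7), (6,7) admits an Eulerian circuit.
No (2 vertices have odd degree: {2, 4}; Eulerian circuit requires 0)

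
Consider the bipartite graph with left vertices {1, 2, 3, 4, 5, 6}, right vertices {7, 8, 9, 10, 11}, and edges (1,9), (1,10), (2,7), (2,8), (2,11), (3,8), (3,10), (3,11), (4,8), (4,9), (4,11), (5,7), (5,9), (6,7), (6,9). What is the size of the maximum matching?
5 (matching: (1,10), (2,11), (3,8), (4,9), (5,7); upper bound min(|L|,|R|) = min(6,5) = 5)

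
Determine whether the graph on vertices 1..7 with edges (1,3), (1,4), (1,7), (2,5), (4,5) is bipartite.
Yes. Partition: {1, 5, 6}, {2, 3, 4, 7}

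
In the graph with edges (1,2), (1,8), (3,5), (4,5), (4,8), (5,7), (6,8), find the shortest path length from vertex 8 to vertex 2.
2 (path: 8 -> 1 -> 2, 2 edges)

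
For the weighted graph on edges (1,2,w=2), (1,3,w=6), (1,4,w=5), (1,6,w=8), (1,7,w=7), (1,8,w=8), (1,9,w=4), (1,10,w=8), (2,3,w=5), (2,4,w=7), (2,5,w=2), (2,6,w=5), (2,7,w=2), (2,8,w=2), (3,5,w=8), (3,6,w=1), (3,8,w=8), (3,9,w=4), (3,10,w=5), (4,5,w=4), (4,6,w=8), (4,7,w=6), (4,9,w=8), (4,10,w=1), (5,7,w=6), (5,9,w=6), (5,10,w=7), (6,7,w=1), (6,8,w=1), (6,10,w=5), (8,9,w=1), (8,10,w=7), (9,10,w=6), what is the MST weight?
15 (MST edges: (1,2,w=2), (2,5,w=2), (2,7,w=2), (3,6,w=1), (4,5,w=4), (4,10,w=1), (6,7,w=1), (6,8,w=1), (8,9,w=1); sum of weights 2 + 2 + 2 + 1 + 4 + 1 + 1 + 1 + 1 = 15)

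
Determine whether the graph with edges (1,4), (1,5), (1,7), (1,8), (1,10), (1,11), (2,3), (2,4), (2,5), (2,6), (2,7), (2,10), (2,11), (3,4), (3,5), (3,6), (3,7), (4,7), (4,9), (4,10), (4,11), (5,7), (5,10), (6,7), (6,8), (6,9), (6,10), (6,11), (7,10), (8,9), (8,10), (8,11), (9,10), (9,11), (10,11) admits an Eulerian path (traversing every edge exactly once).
No (10 vertices have odd degree: {2, 3, 4, 5, 6, 7, 8, 9, 10, 11}; Eulerian path requires 0 or 2)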